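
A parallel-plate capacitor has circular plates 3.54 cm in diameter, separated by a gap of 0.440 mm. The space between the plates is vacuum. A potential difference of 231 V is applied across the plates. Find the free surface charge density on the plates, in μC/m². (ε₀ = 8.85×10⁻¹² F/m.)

σ ≈ 4.65 μC/m²

A = π(3.54/2 cm)² = 9.84×10⁻⁴ m².
C = ε₀A/d = 8.85×10⁻¹² × 9.84×10⁻⁴ / 4.40×10⁻⁴ = 1.98×10⁻¹¹ F.
σ = Q/A = CV/A = 1.98×10⁻¹¹ × 231 / 9.84×10⁻⁴ = 4.65×10⁻⁶ C/m².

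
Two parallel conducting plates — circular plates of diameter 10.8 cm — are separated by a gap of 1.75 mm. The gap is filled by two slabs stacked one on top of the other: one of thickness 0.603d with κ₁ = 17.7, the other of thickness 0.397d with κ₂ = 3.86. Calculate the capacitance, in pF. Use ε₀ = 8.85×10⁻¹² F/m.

C ≈ 338 pF

A = π(10.8/2 cm)² = 9.16×10⁻³ m².
Stacked slabs ⇒ two capacitors in series, each with the full plate area.
C₁ = κ₁ε₀A/d₁ = 17.7 × 8.85×10⁻¹² × 9.16×10⁻³ / 1.06×10⁻³ = 1.36×10⁻⁹ F.
C₂ = κ₂ε₀A/d₂ = 3.86 × 8.85×10⁻¹² × 9.16×10⁻³ / 6.95×10⁻⁴ = 4.50×10⁻¹⁰ F.
C = (1/C₁ + 1/C₂)⁻¹ = 3.38×10⁻¹⁰ F.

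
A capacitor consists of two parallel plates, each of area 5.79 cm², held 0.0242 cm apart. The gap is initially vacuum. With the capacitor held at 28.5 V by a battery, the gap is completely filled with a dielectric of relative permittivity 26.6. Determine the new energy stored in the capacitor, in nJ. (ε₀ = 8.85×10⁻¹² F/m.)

A = 5.79 cm² = 5.79×10⁻⁴ m².
Initially C₁ = ε₀A/d = 8.85×10⁻¹² × 5.79×10⁻⁴ / 2.42×10⁻⁴ = 2.12×10⁻¹¹ F.
U₁ = 8.60×10⁻⁹ J.
Battery connected ⇒ V is held fixed. C₂ = 26.6 C₁ and U = ½CV², so U₂/U₁ = C₂/C₁ = 26.6.
U₂ = 26.6 × 8.60×10⁻⁹ = 2.29×10⁻⁷ J.

U ≈ 229 nJ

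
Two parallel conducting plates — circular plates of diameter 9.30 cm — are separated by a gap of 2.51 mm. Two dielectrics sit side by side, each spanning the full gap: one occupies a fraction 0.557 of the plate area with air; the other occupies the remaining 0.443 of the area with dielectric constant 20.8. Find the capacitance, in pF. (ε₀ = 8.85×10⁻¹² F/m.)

A = π(9.30/2 cm)² = 6.79×10⁻³ m².
Side-by-side slabs ⇒ two capacitors in parallel, each spanning the full gap.
C₁ = κ₁ε₀A₁/d = 1.00 × 8.85×10⁻¹² × 3.78×10⁻³ / 2.51×10⁻³ = 1.33×10⁻¹¹ F.
C₂ = κ₂ε₀A₂/d = 20.8 × 8.85×10⁻¹² × 3.01×10⁻³ / 2.51×10⁻³ = 2.21×10⁻¹⁰ F.
C = C₁ + C₂ = 2.34×10⁻¹⁰ F.

C ≈ 234 pF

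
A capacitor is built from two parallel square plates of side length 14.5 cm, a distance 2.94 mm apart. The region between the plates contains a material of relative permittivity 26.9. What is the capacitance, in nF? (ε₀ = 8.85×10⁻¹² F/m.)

C ≈ 1.70 nF

A = (14.5 cm)² = 2.10×10⁻² m².
C = κε₀A/d = 26.9 × 8.85×10⁻¹² × 2.10×10⁻² / 2.94×10⁻³ = 1.70×10⁻⁹ F.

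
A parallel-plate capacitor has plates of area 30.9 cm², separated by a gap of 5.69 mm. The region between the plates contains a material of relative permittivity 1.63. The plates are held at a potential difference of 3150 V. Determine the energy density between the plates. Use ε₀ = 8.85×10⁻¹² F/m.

u ≈ 2.21 J/m³

E = V/d = 3150 / 5.69×10⁻³ = 5.54×10⁵ V/m.
u = ½κε₀E² = ½ × 1.63 × 8.85×10⁻¹² × (5.54×10⁵)² = 2.21 J/m³.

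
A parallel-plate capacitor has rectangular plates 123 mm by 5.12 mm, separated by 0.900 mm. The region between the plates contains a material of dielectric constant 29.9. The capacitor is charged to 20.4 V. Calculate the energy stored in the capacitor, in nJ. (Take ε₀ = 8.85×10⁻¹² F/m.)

A = 123 × 5.12 mm² = 6.30×10⁻⁴ m².
C = κε₀A/d = 29.9 × 8.85×10⁻¹² × 6.30×10⁻⁴ / 9.00×10⁻⁴ = 1.85×10⁻¹⁰ F.
U = ½CV² = ½ × 1.85×10⁻¹⁰ × (20.4)² = 3.85×10⁻⁸ J.

38.5 nJ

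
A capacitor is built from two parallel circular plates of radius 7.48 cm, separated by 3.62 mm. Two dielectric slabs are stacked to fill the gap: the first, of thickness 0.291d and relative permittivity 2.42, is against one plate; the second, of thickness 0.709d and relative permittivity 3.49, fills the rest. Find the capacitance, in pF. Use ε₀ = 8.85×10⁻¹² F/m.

C ≈ 133 pF

A = π(7.48 cm)² = 1.76×10⁻² m².
Stacked slabs ⇒ two capacitors in series, each with the full plate area.
C₁ = κ₁ε₀A/d₁ = 2.42 × 8.85×10⁻¹² × 1.76×10⁻² / 1.05×10⁻³ = 3.57×10⁻¹⁰ F.
C₂ = κ₂ε₀A/d₂ = 3.49 × 8.85×10⁻¹² × 1.76×10⁻² / 2.57×10⁻³ = 2.12×10⁻¹⁰ F.
C = (1/C₁ + 1/C₂)⁻¹ = 1.33×10⁻¹⁰ F.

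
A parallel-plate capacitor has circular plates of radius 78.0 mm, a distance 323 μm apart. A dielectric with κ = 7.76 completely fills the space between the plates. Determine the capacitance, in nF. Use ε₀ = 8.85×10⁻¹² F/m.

4.06 nF

A = π(78.0 mm)² = 1.91×10⁻² m².
C = κε₀A/d = 7.76 × 8.85×10⁻¹² × 1.91×10⁻² / 3.23×10⁻⁴ = 4.06×10⁻⁹ F.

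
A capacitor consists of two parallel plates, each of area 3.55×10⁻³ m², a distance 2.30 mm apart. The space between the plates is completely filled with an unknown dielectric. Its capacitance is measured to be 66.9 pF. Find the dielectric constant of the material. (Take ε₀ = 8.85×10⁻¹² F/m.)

κ ≈ 4.90

κ = Cd/(ε₀A) = 6.69×10⁻¹¹ × 2.30×10⁻³ / (8.85×10⁻¹² × 3.55×10⁻³) = 4.90.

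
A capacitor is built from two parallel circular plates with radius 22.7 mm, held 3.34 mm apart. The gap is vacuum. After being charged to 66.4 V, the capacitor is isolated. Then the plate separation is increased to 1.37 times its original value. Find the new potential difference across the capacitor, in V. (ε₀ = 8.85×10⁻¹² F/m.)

A = π(22.7 mm)² = 1.62×10⁻³ m².
Initially C₁ = ε₀A/d = 8.85×10⁻¹² × 1.62×10⁻³ / 3.34×10⁻³ = 4.29×10⁻¹² F.
V₁ = 66.4 V.
Isolated ⇒ Q is held fixed. C₂ = 0.730 C₁ and V = Q/C, so V₂/V₁ = C₁/C₂ = 1.37.
V₂ = 1.37 × 66.4 = 91.0 V.

91.0 V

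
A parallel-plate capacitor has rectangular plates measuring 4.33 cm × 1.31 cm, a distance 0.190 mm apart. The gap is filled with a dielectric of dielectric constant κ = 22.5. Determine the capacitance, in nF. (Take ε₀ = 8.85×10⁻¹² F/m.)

0.594 nF

A = 4.33 × 1.31 cm² = 5.67×10⁻⁴ m².
C = κε₀A/d = 22.5 × 8.85×10⁻¹² × 5.67×10⁻⁴ / 1.90×10⁻⁴ = 5.94×10⁻¹⁰ F.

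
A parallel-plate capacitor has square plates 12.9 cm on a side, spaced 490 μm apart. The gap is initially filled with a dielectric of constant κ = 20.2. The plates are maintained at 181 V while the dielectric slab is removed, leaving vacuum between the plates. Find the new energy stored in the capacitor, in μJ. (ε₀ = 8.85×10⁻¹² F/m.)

A = (12.9 cm)² = 1.66×10⁻² m².
Initially C₁ = κε₀A/d = 20.2 × 8.85×10⁻¹² × 1.66×10⁻² / 4.90×10⁻⁴ = 6.07×10⁻⁹ F.
U₁ = 9.95×10⁻⁵ J.
Battery connected ⇒ V is held fixed. C₂ = 0.0495 C₁ and U = ½CV², so U₂/U₁ = C₂/C₁ = 0.0495.
U₂ = 0.0495 × 9.95×10⁻⁵ = 4.92×10⁻⁶ J.

4.92 μJ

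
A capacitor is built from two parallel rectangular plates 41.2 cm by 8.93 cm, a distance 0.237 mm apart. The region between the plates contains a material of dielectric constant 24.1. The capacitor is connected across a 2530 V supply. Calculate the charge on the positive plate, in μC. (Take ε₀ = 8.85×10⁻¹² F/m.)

A = 41.2 × 8.93 cm² = 3.68×10⁻² m².
C = κε₀A/d = 24.1 × 8.85×10⁻¹² × 3.68×10⁻² / 2.37×10⁻⁴ = 3.31×10⁻⁸ F.
Q = CV = 3.31×10⁻⁸ × 2530 = 8.38×10⁻⁵ C.

83.8 μC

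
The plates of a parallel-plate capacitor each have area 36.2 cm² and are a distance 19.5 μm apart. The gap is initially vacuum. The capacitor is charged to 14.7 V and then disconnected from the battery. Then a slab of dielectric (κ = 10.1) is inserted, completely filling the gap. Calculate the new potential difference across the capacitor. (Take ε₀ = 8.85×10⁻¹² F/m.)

A = 36.2 cm² = 3.62×10⁻³ m².
Initially C₁ = ε₀A/d = 8.85×10⁻¹² × 3.62×10⁻³ / 1.95×10⁻⁵ = 1.64×10⁻⁹ F.
V₁ = 14.7 V.
Isolated ⇒ Q is held fixed. C₂ = 10.1 C₁ and V = Q/C, so V₂/V₁ = C₁/C₂ = 0.0990.
V₂ = 0.0990 × 14.7 = 1.46 V.

1.46 V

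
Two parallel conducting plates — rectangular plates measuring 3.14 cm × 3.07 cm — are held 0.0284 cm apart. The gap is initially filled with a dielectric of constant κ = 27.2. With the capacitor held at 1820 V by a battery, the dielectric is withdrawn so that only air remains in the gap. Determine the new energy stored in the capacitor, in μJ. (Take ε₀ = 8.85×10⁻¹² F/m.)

49.8 μJ

A = 3.14 × 3.07 cm² = 9.64×10⁻⁴ m².
Initially C₁ = κε₀A/d = 27.2 × 8.85×10⁻¹² × 9.64×10⁻⁴ / 2.84×10⁻⁴ = 8.17×10⁻¹⁰ F.
U₁ = 1.35×10⁻³ J.
Battery connected ⇒ V is held fixed. C₂ = 0.0368 C₁ and U = ½CV², so U₂/U₁ = C₂/C₁ = 0.0368.
U₂ = 0.0368 × 1.35×10⁻³ = 4.98×10⁻⁵ J.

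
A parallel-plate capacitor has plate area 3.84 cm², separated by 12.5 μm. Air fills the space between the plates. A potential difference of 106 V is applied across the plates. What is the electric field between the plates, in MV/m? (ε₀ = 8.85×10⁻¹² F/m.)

8.48 MV/m

E = V/d = 106 / 1.25×10⁻⁵ = 8.48×10⁶ V/m.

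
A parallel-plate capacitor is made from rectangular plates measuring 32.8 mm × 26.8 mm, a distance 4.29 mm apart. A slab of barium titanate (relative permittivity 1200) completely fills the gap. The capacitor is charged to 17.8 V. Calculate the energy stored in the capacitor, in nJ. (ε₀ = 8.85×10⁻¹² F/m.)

A = 32.8 × 26.8 mm² = 8.79×10⁻⁴ m².
C = κε₀A/d = 1200 × 8.85×10⁻¹² × 8.79×10⁻⁴ / 4.29×10⁻³ = 2.18×10⁻⁹ F.
U = ½CV² = ½ × 2.18×10⁻⁹ × (17.8)² = 3.45×10⁻⁷ J.

U ≈ 345 nJ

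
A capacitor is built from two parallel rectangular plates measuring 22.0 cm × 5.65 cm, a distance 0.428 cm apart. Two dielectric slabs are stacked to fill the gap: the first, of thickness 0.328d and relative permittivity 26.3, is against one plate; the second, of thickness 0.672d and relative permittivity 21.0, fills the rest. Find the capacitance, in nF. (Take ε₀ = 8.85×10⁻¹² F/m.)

A = 22.0 × 5.65 cm² = 1.24×10⁻² m².
Stacked slabs ⇒ two capacitors in series, each with the full plate area.
C₁ = κ₁ε₀A/d₁ = 26.3 × 8.85×10⁻¹² × 1.24×10⁻² / 1.40×10⁻³ = 2.06×10⁻⁹ F.
C₂ = κ₂ε₀A/d₂ = 21.0 × 8.85×10⁻¹² × 1.24×10⁻² / 2.88×10⁻³ = 8.03×10⁻¹⁰ F.
C = (1/C₁ + 1/C₂)⁻¹ = 5.78×10⁻¹⁰ F.

0.578 nF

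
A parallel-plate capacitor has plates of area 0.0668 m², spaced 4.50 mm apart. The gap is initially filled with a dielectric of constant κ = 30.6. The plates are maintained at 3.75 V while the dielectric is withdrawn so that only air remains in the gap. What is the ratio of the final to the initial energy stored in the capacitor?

Battery connected ⇒ V is held fixed.
C₂ = 0.0327 C₁ and U = ½CV², so U₂/U₁ = C₂/C₁ = 0.0327.

U₂/U₁ ≈ 0.0327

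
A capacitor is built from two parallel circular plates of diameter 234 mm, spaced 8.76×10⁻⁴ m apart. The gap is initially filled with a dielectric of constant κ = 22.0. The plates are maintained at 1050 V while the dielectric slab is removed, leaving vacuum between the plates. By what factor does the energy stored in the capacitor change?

Battery connected ⇒ V is held fixed.
C₂ = 0.0455 C₁ and U = ½CV², so U₂/U₁ = C₂/C₁ = 0.0455.

U₂/U₁ ≈ 0.0455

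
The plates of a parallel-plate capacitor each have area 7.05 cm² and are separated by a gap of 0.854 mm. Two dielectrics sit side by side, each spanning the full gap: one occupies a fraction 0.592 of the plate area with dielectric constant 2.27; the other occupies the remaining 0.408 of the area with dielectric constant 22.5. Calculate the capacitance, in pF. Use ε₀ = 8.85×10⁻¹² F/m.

A = 7.05 cm² = 7.05×10⁻⁴ m².
Side-by-side slabs ⇒ two capacitors in parallel, each spanning the full gap.
C₁ = κ₁ε₀A₁/d = 2.27 × 8.85×10⁻¹² × 4.17×10⁻⁴ / 8.54×10⁻⁴ = 9.82×10⁻¹² F.
C₂ = κ₂ε₀A₂/d = 22.5 × 8.85×10⁻¹² × 2.88×10⁻⁴ / 8.54×10⁻⁴ = 6.71×10⁻¹¹ F.
C = C₁ + C₂ = 7.69×10⁻¹¹ F.

76.9 pF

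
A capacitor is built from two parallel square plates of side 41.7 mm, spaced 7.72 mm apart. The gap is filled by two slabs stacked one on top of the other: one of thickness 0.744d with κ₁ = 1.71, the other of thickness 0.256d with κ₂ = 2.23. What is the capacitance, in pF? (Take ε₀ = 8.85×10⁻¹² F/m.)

A = (41.7 mm)² = 1.74×10⁻³ m².
Stacked slabs ⇒ two capacitors in series, each with the full plate area.
C₁ = κ₁ε₀A/d₁ = 1.71 × 8.85×10⁻¹² × 1.74×10⁻³ / 5.74×10⁻³ = 4.58×10⁻¹² F.
C₂ = κ₂ε₀A/d₂ = 2.23 × 8.85×10⁻¹² × 1.74×10⁻³ / 1.98×10⁻³ = 1.74×10⁻¹¹ F.
C = (1/C₁ + 1/C₂)⁻¹ = 3.63×10⁻¹² F.

C ≈ 3.63 pF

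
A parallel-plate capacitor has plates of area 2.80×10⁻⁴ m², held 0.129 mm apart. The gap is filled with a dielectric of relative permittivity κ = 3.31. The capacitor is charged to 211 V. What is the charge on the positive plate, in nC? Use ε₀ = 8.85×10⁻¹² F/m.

C = κε₀A/d = 3.31 × 8.85×10⁻¹² × 2.80×10⁻⁴ / 1.29×10⁻⁴ = 6.36×10⁻¹¹ F.
Q = CV = 6.36×10⁻¹¹ × 211 = 1.34×10⁻⁸ C.

Q ≈ 13.4 nC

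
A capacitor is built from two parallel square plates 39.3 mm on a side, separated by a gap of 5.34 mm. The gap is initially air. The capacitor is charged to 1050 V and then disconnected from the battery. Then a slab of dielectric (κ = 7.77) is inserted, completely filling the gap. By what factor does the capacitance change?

7.77

C = κε₀A/d scales with κ, so C₂/C₁ = κ = 7.77.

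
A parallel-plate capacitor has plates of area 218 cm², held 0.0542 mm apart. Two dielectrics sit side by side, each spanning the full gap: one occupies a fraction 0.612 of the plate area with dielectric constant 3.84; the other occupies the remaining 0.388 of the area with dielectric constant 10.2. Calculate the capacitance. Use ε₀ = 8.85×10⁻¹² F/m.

C ≈ 22.5 nF

A = 218 cm² = 2.18×10⁻² m².
Side-by-side slabs ⇒ two capacitors in parallel, each spanning the full gap.
C₁ = κ₁ε₀A₁/d = 3.84 × 8.85×10⁻¹² × 1.33×10⁻² / 5.42×10⁻⁵ = 8.37×10⁻⁹ F.
C₂ = κ₂ε₀A₂/d = 10.2 × 8.85×10⁻¹² × 8.46×10⁻³ / 5.42×10⁻⁵ = 1.41×10⁻⁸ F.
C = C₁ + C₂ = 2.25×10⁻⁸ F.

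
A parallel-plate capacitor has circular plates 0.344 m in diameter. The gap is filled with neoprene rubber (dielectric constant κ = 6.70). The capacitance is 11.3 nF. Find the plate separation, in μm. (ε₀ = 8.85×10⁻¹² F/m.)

d ≈ 488 μm

A = π(0.344/2 m)² = 9.29×10⁻² m².
d = κε₀A/C = 6.70 × 8.85×10⁻¹² × 9.29×10⁻² / 1.13×10⁻⁸ = 4.88×10⁻⁴ m.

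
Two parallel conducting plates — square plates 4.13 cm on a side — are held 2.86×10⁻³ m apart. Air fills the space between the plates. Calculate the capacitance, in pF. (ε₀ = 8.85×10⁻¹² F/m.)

5.28 pF

A = (4.13 cm)² = 1.71×10⁻³ m².
C = ε₀A/d = 8.85×10⁻¹² × 1.71×10⁻³ / 2.86×10⁻³ = 5.28×10⁻¹² F.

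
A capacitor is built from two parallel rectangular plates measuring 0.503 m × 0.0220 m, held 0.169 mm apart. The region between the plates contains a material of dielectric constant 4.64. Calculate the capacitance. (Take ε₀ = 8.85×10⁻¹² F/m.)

C ≈ 2.69 nF

A = 0.503 × 0.0220 m² = 1.11×10⁻² m².
C = κε₀A/d = 4.64 × 8.85×10⁻¹² × 1.11×10⁻² / 1.69×10⁻⁴ = 2.69×10⁻⁹ F.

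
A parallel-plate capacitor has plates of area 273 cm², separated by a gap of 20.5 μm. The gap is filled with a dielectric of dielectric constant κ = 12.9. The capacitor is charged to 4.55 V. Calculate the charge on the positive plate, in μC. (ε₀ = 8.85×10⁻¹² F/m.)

Q ≈ 0.692 μC

A = 273 cm² = 2.73×10⁻² m².
C = κε₀A/d = 12.9 × 8.85×10⁻¹² × 2.73×10⁻² / 2.05×10⁻⁵ = 1.52×10⁻⁷ F.
Q = CV = 1.52×10⁻⁷ × 4.55 = 6.92×10⁻⁷ C.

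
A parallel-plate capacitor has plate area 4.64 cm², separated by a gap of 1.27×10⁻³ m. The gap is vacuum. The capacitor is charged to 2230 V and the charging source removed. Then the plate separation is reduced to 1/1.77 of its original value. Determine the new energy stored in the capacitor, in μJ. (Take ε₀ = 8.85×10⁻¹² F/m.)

4.54 μJ

A = 4.64 cm² = 4.64×10⁻⁴ m².
Initially C₁ = ε₀A/d = 8.85×10⁻¹² × 4.64×10⁻⁴ / 1.27×10⁻³ = 3.23×10⁻¹² F.
U₁ = 8.04×10⁻⁶ J.
Isolated ⇒ Q is held fixed. C₂ = 1.77 C₁ and U = Q²/(2C), so U₂/U₁ = C₁/C₂ = 0.565.
U₂ = 0.565 × 8.04×10⁻⁶ = 4.54×10⁻⁶ J.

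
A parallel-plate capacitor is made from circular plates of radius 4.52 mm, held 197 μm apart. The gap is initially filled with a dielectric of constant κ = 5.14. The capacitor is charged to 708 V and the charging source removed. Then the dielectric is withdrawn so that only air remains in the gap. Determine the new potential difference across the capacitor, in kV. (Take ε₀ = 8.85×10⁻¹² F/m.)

V ≈ 3.64 kV

A = π(4.52 mm)² = 6.42×10⁻⁵ m².
Initially C₁ = κε₀A/d = 5.14 × 8.85×10⁻¹² × 6.42×10⁻⁵ / 1.97×10⁻⁴ = 1.48×10⁻¹¹ F.
V₁ = 7.08×10² V.
Isolated ⇒ Q is held fixed. C₂ = 0.195 C₁ and V = Q/C, so V₂/V₁ = C₁/C₂ = 5.14.
V₂ = 5.14 × 7.08×10² = 3.64×10³ V.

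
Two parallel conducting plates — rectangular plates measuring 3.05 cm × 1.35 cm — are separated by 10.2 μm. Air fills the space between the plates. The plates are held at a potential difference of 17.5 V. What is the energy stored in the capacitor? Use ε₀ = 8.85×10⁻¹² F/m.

54.7 nJ

A = 3.05 × 1.35 cm² = 4.12×10⁻⁴ m².
C = ε₀A/d = 8.85×10⁻¹² × 4.12×10⁻⁴ / 1.02×10⁻⁵ = 3.57×10⁻¹⁰ F.
U = ½CV² = ½ × 3.57×10⁻¹⁰ × (17.5)² = 5.47×10⁻⁸ J.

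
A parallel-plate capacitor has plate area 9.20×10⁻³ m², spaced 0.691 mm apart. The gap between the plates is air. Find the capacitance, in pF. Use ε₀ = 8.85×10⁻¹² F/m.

C = ε₀A/d = 8.85×10⁻¹² × 9.20×10⁻³ / 6.91×10⁻⁴ = 1.18×10⁻¹⁰ F.

C ≈ 118 pF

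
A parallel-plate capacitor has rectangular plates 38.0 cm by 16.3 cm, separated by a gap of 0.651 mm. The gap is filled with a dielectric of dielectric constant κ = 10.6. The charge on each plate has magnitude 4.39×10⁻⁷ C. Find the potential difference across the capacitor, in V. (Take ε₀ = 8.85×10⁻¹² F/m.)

A = 38.0 × 16.3 cm² = 6.19×10⁻² m².
C = κε₀A/d = 10.6 × 8.85×10⁻¹² × 6.19×10⁻² / 6.51×10⁻⁴ = 8.93×10⁻⁹ F.
V = Q/C = 4.39×10⁻⁷ / 8.93×10⁻⁹ = 49.2 V.

49.2 V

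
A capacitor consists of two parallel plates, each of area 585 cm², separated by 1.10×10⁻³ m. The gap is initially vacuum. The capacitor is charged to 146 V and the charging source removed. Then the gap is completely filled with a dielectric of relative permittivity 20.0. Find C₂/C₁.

20.0

C = κε₀A/d scales with κ, so C₂/C₁ = κ = 20.0.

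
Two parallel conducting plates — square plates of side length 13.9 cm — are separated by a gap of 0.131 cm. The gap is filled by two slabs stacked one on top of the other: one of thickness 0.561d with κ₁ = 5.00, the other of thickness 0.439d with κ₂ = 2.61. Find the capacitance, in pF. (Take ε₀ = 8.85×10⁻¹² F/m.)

A = (13.9 cm)² = 1.93×10⁻² m².
Stacked slabs ⇒ two capacitors in series, each with the full plate area.
C₁ = κ₁ε₀A/d₁ = 5.00 × 8.85×10⁻¹² × 1.93×10⁻² / 7.35×10⁻⁴ = 1.16×10⁻⁹ F.
C₂ = κ₂ε₀A/d₂ = 2.61 × 8.85×10⁻¹² × 1.93×10⁻² / 5.75×10⁻⁴ = 7.76×10⁻¹⁰ F.
C = (1/C₁ + 1/C₂)⁻¹ = 4.66×10⁻¹⁰ F.

C ≈ 466 pF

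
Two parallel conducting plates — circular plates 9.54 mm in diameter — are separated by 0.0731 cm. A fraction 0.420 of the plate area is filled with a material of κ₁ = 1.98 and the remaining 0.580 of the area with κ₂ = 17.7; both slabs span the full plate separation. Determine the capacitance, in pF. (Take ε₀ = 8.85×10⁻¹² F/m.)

C ≈ 9.60 pF

A = π(9.54/2 mm)² = 7.15×10⁻⁵ m².
Side-by-side slabs ⇒ two capacitors in parallel, each spanning the full gap.
C₁ = κ₁ε₀A₁/d = 1.98 × 8.85×10⁻¹² × 3.00×10⁻⁵ / 7.31×10⁻⁴ = 7.20×10⁻¹³ F.
C₂ = κ₂ε₀A₂/d = 17.7 × 8.85×10⁻¹² × 4.15×10⁻⁵ / 7.31×10⁻⁴ = 8.88×10⁻¹² F.
C = C₁ + C₂ = 9.60×10⁻¹² F.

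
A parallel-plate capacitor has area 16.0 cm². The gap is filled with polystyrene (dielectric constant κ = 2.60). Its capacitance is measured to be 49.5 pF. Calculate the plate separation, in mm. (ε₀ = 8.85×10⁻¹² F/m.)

0.744 mm

A = 16.0 cm² = 1.60×10⁻³ m².
d = κε₀A/C = 2.60 × 8.85×10⁻¹² × 1.60×10⁻³ / 4.95×10⁻¹¹ = 7.44×10⁻⁴ m.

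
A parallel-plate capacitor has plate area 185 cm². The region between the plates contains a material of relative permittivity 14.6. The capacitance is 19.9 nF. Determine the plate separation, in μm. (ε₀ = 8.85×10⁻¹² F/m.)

d ≈ 120 μm

A = 185 cm² = 1.85×10⁻² m².
d = κε₀A/C = 14.6 × 8.85×10⁻¹² × 1.85×10⁻² / 1.99×10⁻⁸ = 1.20×10⁻⁴ m.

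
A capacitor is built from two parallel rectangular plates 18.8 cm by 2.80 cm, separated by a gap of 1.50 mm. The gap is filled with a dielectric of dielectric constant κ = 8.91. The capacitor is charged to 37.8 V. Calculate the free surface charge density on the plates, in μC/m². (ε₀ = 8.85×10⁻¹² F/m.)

σ ≈ 1.99 μC/m²

A = 18.8 × 2.80 cm² = 5.26×10⁻³ m².
C = κε₀A/d = 8.91 × 8.85×10⁻¹² × 5.26×10⁻³ / 1.50×10⁻³ = 2.77×10⁻¹⁰ F.
σ = Q/A = CV/A = 2.77×10⁻¹⁰ × 37.8 / 5.26×10⁻³ = 1.99×10⁻⁶ C/m².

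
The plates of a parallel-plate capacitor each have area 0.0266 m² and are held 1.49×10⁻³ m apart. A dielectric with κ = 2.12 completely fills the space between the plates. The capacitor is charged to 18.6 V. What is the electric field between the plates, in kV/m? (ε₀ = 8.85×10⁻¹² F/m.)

E ≈ 12.5 kV/m

E = V/d = 18.6 / 1.49×10⁻³ = 1.25×10⁴ V/m.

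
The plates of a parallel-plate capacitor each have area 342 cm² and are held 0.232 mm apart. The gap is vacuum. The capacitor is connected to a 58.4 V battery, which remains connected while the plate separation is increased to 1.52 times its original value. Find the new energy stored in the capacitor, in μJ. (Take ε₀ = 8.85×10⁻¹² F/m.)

1.46 μJ

A = 342 cm² = 3.42×10⁻² m².
Initially C₁ = ε₀A/d = 8.85×10⁻¹² × 3.42×10⁻² / 2.32×10⁻⁴ = 1.30×10⁻⁹ F.
U₁ = 2.22×10⁻⁶ J.
Battery connected ⇒ V is held fixed. C₂ = 0.658 C₁ and U = ½CV², so U₂/U₁ = C₂/C₁ = 0.658.
U₂ = 0.658 × 2.22×10⁻⁶ = 1.46×10⁻⁶ J.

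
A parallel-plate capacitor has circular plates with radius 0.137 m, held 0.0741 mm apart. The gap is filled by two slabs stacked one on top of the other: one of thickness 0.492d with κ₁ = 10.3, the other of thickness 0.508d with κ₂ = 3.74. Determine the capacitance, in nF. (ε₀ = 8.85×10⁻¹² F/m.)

A = π(0.137 m)² = 5.90×10⁻² m².
Stacked slabs ⇒ two capacitors in series, each with the full plate area.
C₁ = κ₁ε₀A/d₁ = 10.3 × 8.85×10⁻¹² × 5.90×10⁻² / 3.65×10⁻⁵ = 1.47×10⁻⁷ F.
C₂ = κ₂ε₀A/d₂ = 3.74 × 8.85×10⁻¹² × 5.90×10⁻² / 3.76×10⁻⁵ = 5.18×10⁻⁸ F.
C = (1/C₁ + 1/C₂)⁻¹ = 3.84×10⁻⁸ F.

38.4 nF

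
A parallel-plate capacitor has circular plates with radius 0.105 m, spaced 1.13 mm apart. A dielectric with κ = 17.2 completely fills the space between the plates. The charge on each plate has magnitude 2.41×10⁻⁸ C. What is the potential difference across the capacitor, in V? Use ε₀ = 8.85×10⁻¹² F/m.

V ≈ 5.17 V

A = π(0.105 m)² = 3.46×10⁻² m².
C = κε₀A/d = 17.2 × 8.85×10⁻¹² × 3.46×10⁻² / 1.13×10⁻³ = 4.67×10⁻⁹ F.
V = Q/C = 2.41×10⁻⁸ / 4.67×10⁻⁹ = 5.17 V.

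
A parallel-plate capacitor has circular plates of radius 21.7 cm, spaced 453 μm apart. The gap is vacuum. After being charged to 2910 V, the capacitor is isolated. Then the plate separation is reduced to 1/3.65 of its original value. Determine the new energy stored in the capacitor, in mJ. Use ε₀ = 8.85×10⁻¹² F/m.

3.35 mJ

A = π(21.7 cm)² = 0.148 m².
Initially C₁ = ε₀A/d = 8.85×10⁻¹² × 0.148 / 4.53×10⁻⁴ = 2.89×10⁻⁹ F.
U₁ = 1.22×10⁻² J.
Isolated ⇒ Q is held fixed. C₂ = 3.65 C₁ and U = Q²/(2C), so U₂/U₁ = C₁/C₂ = 0.274.
U₂ = 0.274 × 1.22×10⁻² = 3.35×10⁻³ J.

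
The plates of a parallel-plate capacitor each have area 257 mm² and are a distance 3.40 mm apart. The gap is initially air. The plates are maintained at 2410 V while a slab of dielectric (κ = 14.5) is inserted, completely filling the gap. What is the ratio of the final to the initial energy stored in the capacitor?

Battery connected ⇒ V is held fixed.
C₂ = 14.5 C₁ and U = ½CV², so U₂/U₁ = C₂/C₁ = 14.5.

14.5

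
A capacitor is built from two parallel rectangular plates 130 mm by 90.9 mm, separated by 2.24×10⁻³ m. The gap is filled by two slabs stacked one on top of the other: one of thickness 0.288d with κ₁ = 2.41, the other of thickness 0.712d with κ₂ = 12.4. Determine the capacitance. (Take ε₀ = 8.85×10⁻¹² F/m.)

A = 130 × 90.9 mm² = 1.18×10⁻² m².
Stacked slabs ⇒ two capacitors in series, each with the full plate area.
C₁ = κ₁ε₀A/d₁ = 2.41 × 8.85×10⁻¹² × 1.18×10⁻² / 6.45×10⁻⁴ = 3.91×10⁻¹⁰ F.
C₂ = κ₂ε₀A/d₂ = 12.4 × 8.85×10⁻¹² × 1.18×10⁻² / 1.59×10⁻³ = 8.13×10⁻¹⁰ F.
C = (1/C₁ + 1/C₂)⁻¹ = 2.64×10⁻¹⁰ F.

C ≈ 264 pF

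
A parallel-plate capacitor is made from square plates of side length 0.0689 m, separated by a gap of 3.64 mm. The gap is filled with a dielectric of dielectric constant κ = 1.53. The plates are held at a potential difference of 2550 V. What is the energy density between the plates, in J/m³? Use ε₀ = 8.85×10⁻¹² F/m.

E = V/d = 2550 / 3.64×10⁻³ = 7.01×10⁵ V/m.
u = ½κε₀E² = ½ × 1.53 × 8.85×10⁻¹² × (7.01×10⁵)² = 3.32 J/m³.

3.32 J/m³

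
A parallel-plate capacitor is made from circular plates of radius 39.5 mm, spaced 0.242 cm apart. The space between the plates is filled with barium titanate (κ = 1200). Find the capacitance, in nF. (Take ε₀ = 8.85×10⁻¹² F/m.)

A = π(39.5 mm)² = 4.90×10⁻³ m².
C = κε₀A/d = 1200 × 8.85×10⁻¹² × 4.90×10⁻³ / 2.42×10⁻³ = 2.15×10⁻⁸ F.

C ≈ 21.5 nF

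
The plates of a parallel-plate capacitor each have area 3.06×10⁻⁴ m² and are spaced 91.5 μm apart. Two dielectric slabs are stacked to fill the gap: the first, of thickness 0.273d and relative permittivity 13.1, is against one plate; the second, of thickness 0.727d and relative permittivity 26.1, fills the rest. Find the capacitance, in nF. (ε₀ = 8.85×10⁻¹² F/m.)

Stacked slabs ⇒ two capacitors in series, each with the full plate area.
C₁ = κ₁ε₀A/d₁ = 13.1 × 8.85×10⁻¹² × 3.06×10⁻⁴ / 2.50×10⁻⁵ = 1.42×10⁻⁹ F.
C₂ = κ₂ε₀A/d₂ = 26.1 × 8.85×10⁻¹² × 3.06×10⁻⁴ / 6.65×10⁻⁵ = 1.06×10⁻⁹ F.
C = (1/C₁ + 1/C₂)⁻¹ = 6.08×10⁻¹⁰ F.

C ≈ 0.608 nF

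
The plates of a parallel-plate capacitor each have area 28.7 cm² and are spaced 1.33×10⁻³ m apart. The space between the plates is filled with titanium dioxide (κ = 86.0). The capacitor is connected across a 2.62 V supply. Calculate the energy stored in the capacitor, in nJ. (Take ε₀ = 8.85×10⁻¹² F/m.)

U ≈ 5.64 nJ

A = 28.7 cm² = 2.87×10⁻³ m².
C = κε₀A/d = 86.0 × 8.85×10⁻¹² × 2.87×10⁻³ / 1.33×10⁻³ = 1.64×10⁻⁹ F.
U = ½CV² = ½ × 1.64×10⁻⁹ × (2.62)² = 5.64×10⁻⁹ J.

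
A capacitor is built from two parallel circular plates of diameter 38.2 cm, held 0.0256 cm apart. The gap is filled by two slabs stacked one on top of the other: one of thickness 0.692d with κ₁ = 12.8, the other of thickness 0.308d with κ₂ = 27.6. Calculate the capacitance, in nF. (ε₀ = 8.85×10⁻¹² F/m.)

A = π(38.2/2 cm)² = 0.115 m².
Stacked slabs ⇒ two capacitors in series, each with the full plate area.
C₁ = κ₁ε₀A/d₁ = 12.8 × 8.85×10⁻¹² × 0.115 / 1.77×10⁻⁴ = 7.33×10⁻⁸ F.
C₂ = κ₂ε₀A/d₂ = 27.6 × 8.85×10⁻¹² × 0.115 / 7.88×10⁻⁵ = 3.55×10⁻⁷ F.
C = (1/C₁ + 1/C₂)⁻¹ = 6.07×10⁻⁸ F.

C ≈ 60.7 nF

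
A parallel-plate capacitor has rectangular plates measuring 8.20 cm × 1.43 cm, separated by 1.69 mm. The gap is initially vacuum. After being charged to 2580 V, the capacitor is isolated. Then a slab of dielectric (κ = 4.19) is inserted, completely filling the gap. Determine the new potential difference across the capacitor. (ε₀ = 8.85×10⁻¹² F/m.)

V ≈ 0.616 kV

A = 8.20 × 1.43 cm² = 1.17×10⁻³ m².
Initially C₁ = ε₀A/d = 8.85×10⁻¹² × 1.17×10⁻³ / 1.69×10⁻³ = 6.14×10⁻¹² F.
V₁ = 2.58×10³ V.
Isolated ⇒ Q is held fixed. C₂ = 4.19 C₁ and V = Q/C, so V₂/V₁ = C₁/C₂ = 0.239.
V₂ = 0.239 × 2.58×10³ = 6.16×10² V.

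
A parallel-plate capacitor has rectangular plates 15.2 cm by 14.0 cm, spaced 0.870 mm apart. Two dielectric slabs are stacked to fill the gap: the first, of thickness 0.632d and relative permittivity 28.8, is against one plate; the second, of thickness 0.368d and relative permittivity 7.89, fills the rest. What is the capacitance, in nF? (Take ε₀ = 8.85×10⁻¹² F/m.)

A = 15.2 × 14.0 cm² = 2.13×10⁻² m².
Stacked slabs ⇒ two capacitors in series, each with the full plate area.
C₁ = κ₁ε₀A/d₁ = 28.8 × 8.85×10⁻¹² × 2.13×10⁻² / 5.50×10⁻⁴ = 9.86×10⁻⁹ F.
C₂ = κ₂ε₀A/d₂ = 7.89 × 8.85×10⁻¹² × 2.13×10⁻² / 3.20×10⁻⁴ = 4.64×10⁻⁹ F.
C = (1/C₁ + 1/C₂)⁻¹ = 3.16×10⁻⁹ F.

3.16 nF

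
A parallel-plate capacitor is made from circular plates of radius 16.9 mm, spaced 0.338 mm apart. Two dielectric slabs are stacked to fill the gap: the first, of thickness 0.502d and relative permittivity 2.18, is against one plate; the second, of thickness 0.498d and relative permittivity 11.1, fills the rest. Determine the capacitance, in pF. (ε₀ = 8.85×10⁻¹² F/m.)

85.4 pF

A = π(16.9 mm)² = 8.97×10⁻⁴ m².
Stacked slabs ⇒ two capacitors in series, each with the full plate area.
C₁ = κ₁ε₀A/d₁ = 2.18 × 8.85×10⁻¹² × 8.97×10⁻⁴ / 1.70×10⁻⁴ = 1.02×10⁻¹⁰ F.
C₂ = κ₂ε₀A/d₂ = 11.1 × 8.85×10⁻¹² × 8.97×10⁻⁴ / 1.68×10⁻⁴ = 5.24×10⁻¹⁰ F.
C = (1/C₁ + 1/C₂)⁻¹ = 8.54×10⁻¹¹ F.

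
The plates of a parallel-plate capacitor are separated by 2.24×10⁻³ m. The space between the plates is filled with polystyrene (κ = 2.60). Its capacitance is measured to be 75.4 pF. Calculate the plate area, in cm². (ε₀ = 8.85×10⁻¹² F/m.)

A = Cd/(κε₀) = 7.54×10⁻¹¹ × 2.24×10⁻³ / (2.60 × 8.85×10⁻¹²) = 7.34×10⁻³ m².

A ≈ 73.4 cm²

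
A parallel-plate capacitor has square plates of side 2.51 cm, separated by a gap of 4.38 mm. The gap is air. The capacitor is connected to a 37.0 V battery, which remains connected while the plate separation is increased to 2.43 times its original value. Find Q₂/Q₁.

0.412

Battery connected ⇒ V is held fixed.
C₂ = 0.412 C₁ and Q = CV, so Q₂/Q₁ = C₂/C₁ = 0.412.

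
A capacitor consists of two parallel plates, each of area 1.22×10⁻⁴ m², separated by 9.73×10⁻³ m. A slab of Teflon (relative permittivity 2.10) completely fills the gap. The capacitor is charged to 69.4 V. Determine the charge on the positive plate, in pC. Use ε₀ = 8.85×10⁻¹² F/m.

Q ≈ 16.2 pC

C = κε₀A/d = 2.10 × 8.85×10⁻¹² × 1.22×10⁻⁴ / 9.73×10⁻³ = 2.33×10⁻¹³ F.
Q = CV = 2.33×10⁻¹³ × 69.4 = 1.62×10⁻¹¹ C.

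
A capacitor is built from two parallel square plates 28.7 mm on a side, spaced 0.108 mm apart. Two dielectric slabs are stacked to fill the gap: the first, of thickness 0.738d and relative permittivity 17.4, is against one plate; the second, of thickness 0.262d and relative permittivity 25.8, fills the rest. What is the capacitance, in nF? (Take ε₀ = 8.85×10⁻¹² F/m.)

1.28 nF

A = (28.7 mm)² = 8.24×10⁻⁴ m².
Stacked slabs ⇒ two capacitors in series, each with the full plate area.
C₁ = κ₁ε₀A/d₁ = 17.4 × 8.85×10⁻¹² × 8.24×10⁻⁴ / 7.97×10⁻⁵ = 1.59×10⁻⁹ F.
C₂ = κ₂ε₀A/d₂ = 25.8 × 8.85×10⁻¹² × 8.24×10⁻⁴ / 2.83×10⁻⁵ = 6.65×10⁻⁹ F.
C = (1/C₁ + 1/C₂)⁻¹ = 1.28×10⁻⁹ F.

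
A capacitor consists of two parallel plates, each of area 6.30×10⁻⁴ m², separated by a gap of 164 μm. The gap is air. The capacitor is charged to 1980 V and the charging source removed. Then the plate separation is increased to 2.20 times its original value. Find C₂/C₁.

C = ε₀A/d scales as 1/d, so C₂/C₁ = d₁/d₂ = 1/2.20 = 0.455.

0.455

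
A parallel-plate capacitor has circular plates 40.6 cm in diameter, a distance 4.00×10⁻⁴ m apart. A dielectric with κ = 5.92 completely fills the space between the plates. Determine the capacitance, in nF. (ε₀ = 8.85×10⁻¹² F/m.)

A = π(40.6/2 cm)² = 0.129 m².
C = κε₀A/d = 5.92 × 8.85×10⁻¹² × 0.129 / 4.00×10⁻⁴ = 1.70×10⁻⁸ F.

C ≈ 17.0 nF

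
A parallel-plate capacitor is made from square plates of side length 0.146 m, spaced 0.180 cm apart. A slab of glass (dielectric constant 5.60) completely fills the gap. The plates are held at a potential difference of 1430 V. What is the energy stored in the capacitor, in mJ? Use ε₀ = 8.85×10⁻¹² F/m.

0.600 mJ

A = (0.146 m)² = 2.13×10⁻² m².
C = κε₀A/d = 5.60 × 8.85×10⁻¹² × 2.13×10⁻² / 1.80×10⁻³ = 5.87×10⁻¹⁰ F.
U = ½CV² = ½ × 5.87×10⁻¹⁰ × (1430)² = 6.00×10⁻⁴ J.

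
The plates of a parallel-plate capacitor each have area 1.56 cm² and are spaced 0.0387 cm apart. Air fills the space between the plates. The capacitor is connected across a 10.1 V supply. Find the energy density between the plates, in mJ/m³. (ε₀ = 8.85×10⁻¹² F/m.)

3.01 mJ/m³

E = V/d = 10.1 / 3.87×10⁻⁴ = 2.61×10⁴ V/m.
u = ½ε₀E² = ½ × 8.85×10⁻¹² × (2.61×10⁴)² = 3.01×10⁻³ J/m³.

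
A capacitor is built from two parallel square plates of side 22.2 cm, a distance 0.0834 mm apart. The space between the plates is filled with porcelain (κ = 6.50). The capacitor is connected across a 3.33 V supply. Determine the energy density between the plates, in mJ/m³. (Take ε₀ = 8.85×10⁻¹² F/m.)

E = V/d = 3.33 / 8.34×10⁻⁵ = 3.99×10⁴ V/m.
u = ½κε₀E² = ½ × 6.50 × 8.85×10⁻¹² × (3.99×10⁴)² = 4.59×10⁻² J/m³.

45.9 mJ/m³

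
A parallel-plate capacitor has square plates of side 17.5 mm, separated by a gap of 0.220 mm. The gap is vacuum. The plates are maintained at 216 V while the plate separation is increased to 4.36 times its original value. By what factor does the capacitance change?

C₂/C₁ ≈ 0.229

C = ε₀A/d scales as 1/d, so C₂/C₁ = d₁/d₂ = 1/4.36 = 0.229.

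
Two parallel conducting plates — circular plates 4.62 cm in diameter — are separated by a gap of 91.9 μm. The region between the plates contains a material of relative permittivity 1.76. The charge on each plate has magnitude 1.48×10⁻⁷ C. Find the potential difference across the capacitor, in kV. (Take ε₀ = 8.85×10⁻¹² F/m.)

V ≈ 0.521 kV

A = π(4.62/2 cm)² = 1.68×10⁻³ m².
C = κε₀A/d = 1.76 × 8.85×10⁻¹² × 1.68×10⁻³ / 9.19×10⁻⁵ = 2.84×10⁻¹⁰ F.
V = Q/C = 1.48×10⁻⁷ / 2.84×10⁻¹⁰ = 5.21×10² V.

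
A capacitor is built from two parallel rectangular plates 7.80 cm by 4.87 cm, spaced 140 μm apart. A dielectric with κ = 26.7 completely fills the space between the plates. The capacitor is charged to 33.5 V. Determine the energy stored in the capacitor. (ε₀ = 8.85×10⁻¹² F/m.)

3.60 μJ

A = 7.80 × 4.87 cm² = 3.80×10⁻³ m².
C = κε₀A/d = 26.7 × 8.85×10⁻¹² × 3.80×10⁻³ / 1.40×10⁻⁴ = 6.41×10⁻⁹ F.
U = ½CV² = ½ × 6.41×10⁻⁹ × (33.5)² = 3.60×10⁻⁶ J.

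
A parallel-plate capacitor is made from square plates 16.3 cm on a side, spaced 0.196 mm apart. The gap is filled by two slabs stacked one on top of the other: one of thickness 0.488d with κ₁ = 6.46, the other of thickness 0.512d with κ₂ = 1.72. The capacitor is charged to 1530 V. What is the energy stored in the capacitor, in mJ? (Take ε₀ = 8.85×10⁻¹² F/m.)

A = (16.3 cm)² = 2.66×10⁻² m².
Stacked slabs ⇒ two capacitors in series, each with the full plate area.
C₁ = κ₁ε₀A/d₁ = 6.46 × 8.85×10⁻¹² × 2.66×10⁻² / 9.56×10⁻⁵ = 1.59×10⁻⁸ F.
C₂ = κ₂ε₀A/d₂ = 1.72 × 8.85×10⁻¹² × 2.66×10⁻² / 1.00×10⁻⁴ = 4.03×10⁻⁹ F.
C = (1/C₁ + 1/C₂)⁻¹ = 3.21×10⁻⁹ F.
U = ½CV² = ½ × 3.21×10⁻⁹ × (1530)² = 3.76×10⁻³ J.

U ≈ 3.76 mJ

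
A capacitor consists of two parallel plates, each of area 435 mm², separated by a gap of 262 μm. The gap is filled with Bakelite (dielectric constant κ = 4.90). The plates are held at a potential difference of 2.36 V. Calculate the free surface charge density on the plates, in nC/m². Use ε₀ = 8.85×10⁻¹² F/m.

A = 435 mm² = 4.35×10⁻⁴ m².
C = κε₀A/d = 4.90 × 8.85×10⁻¹² × 4.35×10⁻⁴ / 2.62×10⁻⁴ = 7.20×10⁻¹¹ F.
σ = Q/A = CV/A = 7.20×10⁻¹¹ × 2.36 / 4.35×10⁻⁴ = 3.91×10⁻⁷ C/m².

σ ≈ 391 nC/m²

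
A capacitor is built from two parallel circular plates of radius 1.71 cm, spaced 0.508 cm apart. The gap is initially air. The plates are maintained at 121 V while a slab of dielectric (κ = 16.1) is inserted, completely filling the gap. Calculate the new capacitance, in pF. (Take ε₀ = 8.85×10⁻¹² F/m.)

A = π(1.71 cm)² = 9.19×10⁻⁴ m².
Initially C₁ = ε₀A/d = 8.85×10⁻¹² × 9.19×10⁻⁴ / 5.08×10⁻³ = 1.60×10⁻¹² F.
C = κε₀A/d scales with κ, so C₂/C₁ = κ = 16.1.
C₂ = 16.1 × 1.60×10⁻¹² = 2.58×10⁻¹¹ F.

C ≈ 25.8 pF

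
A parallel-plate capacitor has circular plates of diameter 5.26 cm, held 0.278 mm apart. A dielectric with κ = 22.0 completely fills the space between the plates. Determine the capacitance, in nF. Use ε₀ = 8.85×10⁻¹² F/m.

A = π(5.26/2 cm)² = 2.17×10⁻³ m².
C = κε₀A/d = 22.0 × 8.85×10⁻¹² × 2.17×10⁻³ / 2.78×10⁻⁴ = 1.52×10⁻⁹ F.

C ≈ 1.52 nF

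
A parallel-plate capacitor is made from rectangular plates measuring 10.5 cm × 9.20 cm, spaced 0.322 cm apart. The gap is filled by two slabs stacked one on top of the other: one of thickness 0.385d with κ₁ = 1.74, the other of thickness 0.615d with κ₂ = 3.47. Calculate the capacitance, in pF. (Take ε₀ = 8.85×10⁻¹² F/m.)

A = 10.5 × 9.20 cm² = 9.66×10⁻³ m².
Stacked slabs ⇒ two capacitors in series, each with the full plate area.
C₁ = κ₁ε₀A/d₁ = 1.74 × 8.85×10⁻¹² × 9.66×10⁻³ / 1.24×10⁻³ = 1.20×10⁻¹⁰ F.
C₂ = κ₂ε₀A/d₂ = 3.47 × 8.85×10⁻¹² × 9.66×10⁻³ / 1.98×10⁻³ = 1.50×10⁻¹⁰ F.
C = (1/C₁ + 1/C₂)⁻¹ = 6.66×10⁻¹¹ F.

C ≈ 66.6 pF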